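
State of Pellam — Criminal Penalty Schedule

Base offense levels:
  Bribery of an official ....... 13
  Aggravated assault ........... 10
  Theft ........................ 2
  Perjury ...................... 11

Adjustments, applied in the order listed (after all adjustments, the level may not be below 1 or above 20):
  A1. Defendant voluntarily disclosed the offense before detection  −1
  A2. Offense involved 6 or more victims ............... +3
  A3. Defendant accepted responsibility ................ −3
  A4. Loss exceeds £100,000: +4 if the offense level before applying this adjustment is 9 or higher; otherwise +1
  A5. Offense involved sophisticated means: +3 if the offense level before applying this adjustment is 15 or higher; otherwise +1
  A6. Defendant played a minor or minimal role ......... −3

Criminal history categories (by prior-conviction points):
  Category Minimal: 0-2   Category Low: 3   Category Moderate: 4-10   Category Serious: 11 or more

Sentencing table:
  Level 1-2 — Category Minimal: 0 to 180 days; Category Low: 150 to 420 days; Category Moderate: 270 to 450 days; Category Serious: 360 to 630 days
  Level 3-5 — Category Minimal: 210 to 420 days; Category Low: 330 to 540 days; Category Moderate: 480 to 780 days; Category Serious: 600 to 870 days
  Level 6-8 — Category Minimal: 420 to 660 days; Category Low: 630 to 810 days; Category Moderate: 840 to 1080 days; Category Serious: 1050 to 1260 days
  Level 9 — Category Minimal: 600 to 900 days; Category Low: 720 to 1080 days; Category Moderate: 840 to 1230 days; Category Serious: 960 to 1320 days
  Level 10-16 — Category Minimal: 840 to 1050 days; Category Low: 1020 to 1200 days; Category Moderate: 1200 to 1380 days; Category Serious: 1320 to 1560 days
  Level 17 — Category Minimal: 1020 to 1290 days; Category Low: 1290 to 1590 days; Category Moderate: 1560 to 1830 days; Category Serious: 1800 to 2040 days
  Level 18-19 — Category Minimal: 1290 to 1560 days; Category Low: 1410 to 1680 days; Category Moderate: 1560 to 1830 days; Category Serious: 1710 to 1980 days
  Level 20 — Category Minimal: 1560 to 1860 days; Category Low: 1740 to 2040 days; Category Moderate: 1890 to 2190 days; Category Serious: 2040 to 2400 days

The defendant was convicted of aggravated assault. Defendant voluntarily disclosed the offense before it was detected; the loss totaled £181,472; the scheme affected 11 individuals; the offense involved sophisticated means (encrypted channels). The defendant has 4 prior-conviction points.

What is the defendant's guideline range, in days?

Base offense level for aggravated assault: 10.
A1 applies: 10 − 1 = 9.
A2 applies: 9 + 3 = 12.
A4 applies (level before this adjustment is 12 ≥ 9, so +4): 12 + 4 = 16.
A5 applies (level before this adjustment is 16 ≥ 15, so +3): 16 + 3 = 19.
Final offense level: 19.
Criminal history: 4 prior points → Category Moderate (4-10).
Level 19 falls in the 18-19 band.
Grid: Level 18-19 × Category Moderate = 1560-1830 days.

1560-1830 days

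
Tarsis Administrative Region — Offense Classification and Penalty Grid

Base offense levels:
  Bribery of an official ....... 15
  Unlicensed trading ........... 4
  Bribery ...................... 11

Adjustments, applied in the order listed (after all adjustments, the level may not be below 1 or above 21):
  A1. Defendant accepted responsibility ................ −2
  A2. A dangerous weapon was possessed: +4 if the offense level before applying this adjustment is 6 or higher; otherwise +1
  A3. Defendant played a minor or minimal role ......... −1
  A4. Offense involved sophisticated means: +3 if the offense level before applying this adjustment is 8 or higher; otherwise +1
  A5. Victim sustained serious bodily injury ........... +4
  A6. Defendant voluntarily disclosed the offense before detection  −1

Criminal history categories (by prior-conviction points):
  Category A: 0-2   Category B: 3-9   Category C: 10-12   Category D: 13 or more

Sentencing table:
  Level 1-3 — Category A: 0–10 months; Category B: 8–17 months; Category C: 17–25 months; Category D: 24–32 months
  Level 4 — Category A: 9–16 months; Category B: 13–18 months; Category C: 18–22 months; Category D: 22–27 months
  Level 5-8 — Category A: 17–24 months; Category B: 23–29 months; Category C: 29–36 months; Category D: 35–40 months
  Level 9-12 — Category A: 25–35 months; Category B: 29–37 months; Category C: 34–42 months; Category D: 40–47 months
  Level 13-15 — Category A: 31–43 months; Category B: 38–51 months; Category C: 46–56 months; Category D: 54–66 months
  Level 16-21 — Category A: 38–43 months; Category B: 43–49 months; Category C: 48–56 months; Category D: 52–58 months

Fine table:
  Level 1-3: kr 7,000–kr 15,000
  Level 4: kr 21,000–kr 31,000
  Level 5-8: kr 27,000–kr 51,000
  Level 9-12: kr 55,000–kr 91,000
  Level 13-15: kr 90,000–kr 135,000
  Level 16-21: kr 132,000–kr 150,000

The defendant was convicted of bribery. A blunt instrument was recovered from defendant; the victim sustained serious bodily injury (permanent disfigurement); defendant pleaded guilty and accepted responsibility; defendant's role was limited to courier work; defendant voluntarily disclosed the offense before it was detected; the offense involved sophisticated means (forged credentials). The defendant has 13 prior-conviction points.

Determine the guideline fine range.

Base offense level for bribery: 11.
A1 applies: 11 − 2 = 9.
A2 applies (level before this adjustment is 9 ≥ 6, so +4): 9 + 4 = 13.
A3 applies: 13 − 1 = 12.
A4 applies (level before this adjustment is 12 ≥ 8, so +3): 12 + 3 = 15.
A5 applies: 15 + 4 = 19.
A6 applies: 19 − 1 = 18.
Final offense level: 18.
Level 18 falls in the 16-21 band.
Fine table: Level 16-21 → kr 132,000–kr 150,000.

kr 132,000–kr 150,000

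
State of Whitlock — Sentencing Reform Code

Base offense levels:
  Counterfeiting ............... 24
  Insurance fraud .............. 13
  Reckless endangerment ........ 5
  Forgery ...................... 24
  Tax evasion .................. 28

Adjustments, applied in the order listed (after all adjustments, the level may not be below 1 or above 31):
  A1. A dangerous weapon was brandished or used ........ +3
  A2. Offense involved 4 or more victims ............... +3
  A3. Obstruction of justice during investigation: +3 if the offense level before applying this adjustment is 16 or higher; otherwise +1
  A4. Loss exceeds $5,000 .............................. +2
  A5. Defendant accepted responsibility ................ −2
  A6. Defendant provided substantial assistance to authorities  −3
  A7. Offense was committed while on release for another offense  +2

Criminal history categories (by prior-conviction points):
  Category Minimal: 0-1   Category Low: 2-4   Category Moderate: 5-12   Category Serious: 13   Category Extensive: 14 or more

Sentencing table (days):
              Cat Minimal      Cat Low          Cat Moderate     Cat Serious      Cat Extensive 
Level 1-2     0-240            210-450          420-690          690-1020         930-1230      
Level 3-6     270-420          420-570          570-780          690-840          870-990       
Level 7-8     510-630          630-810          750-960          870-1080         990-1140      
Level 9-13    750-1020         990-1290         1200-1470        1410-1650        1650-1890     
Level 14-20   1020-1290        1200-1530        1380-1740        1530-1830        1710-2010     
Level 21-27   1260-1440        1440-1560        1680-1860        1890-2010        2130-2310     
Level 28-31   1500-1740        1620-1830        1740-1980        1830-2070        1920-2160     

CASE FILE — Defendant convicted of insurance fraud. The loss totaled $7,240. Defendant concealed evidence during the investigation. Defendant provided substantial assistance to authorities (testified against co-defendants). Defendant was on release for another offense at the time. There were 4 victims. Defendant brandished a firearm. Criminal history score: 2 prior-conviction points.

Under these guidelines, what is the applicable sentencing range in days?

1440-1560 days

Base offense level for insurance fraud: 13.
A1 applies: 13 + 3 = 16.
A2 applies: 16 + 3 = 19.
A3 applies (level before this adjustment is 19 ≥ 16, so +3): 19 + 3 = 22.
A4 applies: 22 + 2 = 24.
A6 applies: 24 − 3 = 21.
A7 applies: 21 + 2 = 23.
Final offense level: 23.
Criminal history: 2 prior points → Category Low (2-4).
Level 23 falls in the 21-27 band.
Grid: Level 21-27 × Category Low = 1440-1560 days.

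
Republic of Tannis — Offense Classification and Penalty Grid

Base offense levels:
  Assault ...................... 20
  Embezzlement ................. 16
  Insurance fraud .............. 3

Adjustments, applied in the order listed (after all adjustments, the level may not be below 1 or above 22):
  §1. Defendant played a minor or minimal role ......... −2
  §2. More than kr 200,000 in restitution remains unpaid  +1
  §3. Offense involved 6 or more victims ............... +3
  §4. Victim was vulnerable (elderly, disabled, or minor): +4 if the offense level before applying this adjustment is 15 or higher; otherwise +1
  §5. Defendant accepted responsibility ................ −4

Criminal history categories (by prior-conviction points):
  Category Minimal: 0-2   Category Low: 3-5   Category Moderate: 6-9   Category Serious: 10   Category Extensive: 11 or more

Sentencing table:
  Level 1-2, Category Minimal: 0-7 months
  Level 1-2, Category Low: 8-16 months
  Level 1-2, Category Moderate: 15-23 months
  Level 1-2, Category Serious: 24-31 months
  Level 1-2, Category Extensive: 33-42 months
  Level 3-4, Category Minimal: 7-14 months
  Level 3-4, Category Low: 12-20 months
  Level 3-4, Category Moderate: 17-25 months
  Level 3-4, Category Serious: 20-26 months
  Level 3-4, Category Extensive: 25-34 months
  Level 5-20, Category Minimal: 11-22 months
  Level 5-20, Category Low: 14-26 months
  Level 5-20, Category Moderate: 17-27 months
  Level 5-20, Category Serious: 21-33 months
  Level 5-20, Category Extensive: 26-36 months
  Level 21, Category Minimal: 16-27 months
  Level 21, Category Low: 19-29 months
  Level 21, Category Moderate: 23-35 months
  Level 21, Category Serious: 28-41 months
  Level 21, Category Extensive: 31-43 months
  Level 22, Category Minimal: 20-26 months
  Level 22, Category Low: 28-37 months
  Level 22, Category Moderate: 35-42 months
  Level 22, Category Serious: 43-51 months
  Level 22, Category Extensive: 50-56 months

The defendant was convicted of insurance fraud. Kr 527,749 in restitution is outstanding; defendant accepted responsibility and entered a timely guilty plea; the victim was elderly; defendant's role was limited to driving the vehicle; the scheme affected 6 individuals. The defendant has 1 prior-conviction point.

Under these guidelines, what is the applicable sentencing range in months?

0-7 months

Base offense level for insurance fraud: 3.
§1 applies: 3 − 2 = 1.
§2 applies: 1 + 1 = 2.
§3 applies: 2 + 3 = 5.
§4 applies (level before this adjustment is 5 < 15, so +1): 5 + 1 = 6.
§5 applies: 6 − 4 = 2.
Final offense level: 2.
Criminal history: 1 prior point → Category Minimal (0-2).
Level 2 falls in the 1-2 band.
Grid: Level 1-2 × Category Minimal = 0-7 months.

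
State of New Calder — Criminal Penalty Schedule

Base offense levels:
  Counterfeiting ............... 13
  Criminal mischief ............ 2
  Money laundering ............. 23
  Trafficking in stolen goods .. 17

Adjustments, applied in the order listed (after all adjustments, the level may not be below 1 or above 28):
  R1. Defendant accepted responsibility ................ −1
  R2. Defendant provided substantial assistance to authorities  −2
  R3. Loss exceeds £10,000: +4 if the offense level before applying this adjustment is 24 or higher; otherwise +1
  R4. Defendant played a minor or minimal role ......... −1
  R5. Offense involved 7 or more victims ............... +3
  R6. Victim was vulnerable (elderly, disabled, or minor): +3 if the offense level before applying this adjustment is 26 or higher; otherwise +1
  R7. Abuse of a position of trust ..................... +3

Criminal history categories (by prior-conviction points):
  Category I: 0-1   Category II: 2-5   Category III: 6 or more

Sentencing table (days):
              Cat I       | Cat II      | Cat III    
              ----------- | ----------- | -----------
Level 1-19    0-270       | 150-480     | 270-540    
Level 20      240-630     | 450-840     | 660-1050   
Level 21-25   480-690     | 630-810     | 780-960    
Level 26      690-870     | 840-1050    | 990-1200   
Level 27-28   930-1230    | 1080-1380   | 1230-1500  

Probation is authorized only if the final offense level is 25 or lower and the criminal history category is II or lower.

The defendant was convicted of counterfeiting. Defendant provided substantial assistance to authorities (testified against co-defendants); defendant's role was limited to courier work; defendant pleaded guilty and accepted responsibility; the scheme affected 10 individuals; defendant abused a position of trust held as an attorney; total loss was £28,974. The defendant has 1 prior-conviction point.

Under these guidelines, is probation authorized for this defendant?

Yes

Base offense level for counterfeiting: 13.
R1 applies: 13 − 1 = 12.
R2 applies: 12 − 2 = 10.
R3 applies (level before this adjustment is 10 < 24, so +1): 10 + 1 = 11.
R4 applies: 11 − 1 = 10.
R5 applies: 10 + 3 = 13.
R6 does not apply.
R7 applies: 13 + 3 = 16.
Final offense level: 16.
Criminal history: 1 prior point → Category I (0-1).
Level 16 falls in the 1-19 band.
Grid: Level 1-19 × Category I = 0-270 days.
Probation check: level 16 ≤ 25 and category I ≤ II → eligible.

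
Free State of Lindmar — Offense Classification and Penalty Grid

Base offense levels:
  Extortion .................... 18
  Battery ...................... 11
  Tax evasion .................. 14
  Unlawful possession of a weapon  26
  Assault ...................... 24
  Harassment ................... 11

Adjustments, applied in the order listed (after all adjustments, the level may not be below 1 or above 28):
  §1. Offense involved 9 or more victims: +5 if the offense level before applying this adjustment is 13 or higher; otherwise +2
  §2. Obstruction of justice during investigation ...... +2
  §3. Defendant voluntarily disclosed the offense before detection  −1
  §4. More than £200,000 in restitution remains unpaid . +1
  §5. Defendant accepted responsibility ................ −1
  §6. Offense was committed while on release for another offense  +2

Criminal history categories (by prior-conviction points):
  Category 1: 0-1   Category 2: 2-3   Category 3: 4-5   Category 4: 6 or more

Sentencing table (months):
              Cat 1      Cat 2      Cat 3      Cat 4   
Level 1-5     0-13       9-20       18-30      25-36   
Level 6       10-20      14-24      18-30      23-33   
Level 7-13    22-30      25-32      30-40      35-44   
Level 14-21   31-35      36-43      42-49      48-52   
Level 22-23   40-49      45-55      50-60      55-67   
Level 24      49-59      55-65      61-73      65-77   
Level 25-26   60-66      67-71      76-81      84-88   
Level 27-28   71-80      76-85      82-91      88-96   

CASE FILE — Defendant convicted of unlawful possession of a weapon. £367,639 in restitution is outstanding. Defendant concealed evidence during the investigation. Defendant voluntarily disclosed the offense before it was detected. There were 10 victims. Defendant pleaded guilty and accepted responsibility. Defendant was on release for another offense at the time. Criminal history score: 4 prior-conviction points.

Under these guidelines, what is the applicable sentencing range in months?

Base offense level for unlawful possession of a weapon: 26.
§1 applies (level before this adjustment is 26 ≥ 13, so +5): 26 + 5 = 31.
§2 applies: 31 + 2 = 33.
§3 applies: 33 − 1 = 32.
§4 applies: 32 + 1 = 33.
§5 applies: 33 − 1 = 32.
§6 applies: 32 + 2 = 34.
Level 34 exceeds the maximum of 28; capped at 28.
Final offense level: 28.
Criminal history: 4 prior points → Category 3 (4-5).
Level 28 falls in the 27-28 band.
Grid: Level 27-28 × Category 3 = 82-91 months.

82-91 months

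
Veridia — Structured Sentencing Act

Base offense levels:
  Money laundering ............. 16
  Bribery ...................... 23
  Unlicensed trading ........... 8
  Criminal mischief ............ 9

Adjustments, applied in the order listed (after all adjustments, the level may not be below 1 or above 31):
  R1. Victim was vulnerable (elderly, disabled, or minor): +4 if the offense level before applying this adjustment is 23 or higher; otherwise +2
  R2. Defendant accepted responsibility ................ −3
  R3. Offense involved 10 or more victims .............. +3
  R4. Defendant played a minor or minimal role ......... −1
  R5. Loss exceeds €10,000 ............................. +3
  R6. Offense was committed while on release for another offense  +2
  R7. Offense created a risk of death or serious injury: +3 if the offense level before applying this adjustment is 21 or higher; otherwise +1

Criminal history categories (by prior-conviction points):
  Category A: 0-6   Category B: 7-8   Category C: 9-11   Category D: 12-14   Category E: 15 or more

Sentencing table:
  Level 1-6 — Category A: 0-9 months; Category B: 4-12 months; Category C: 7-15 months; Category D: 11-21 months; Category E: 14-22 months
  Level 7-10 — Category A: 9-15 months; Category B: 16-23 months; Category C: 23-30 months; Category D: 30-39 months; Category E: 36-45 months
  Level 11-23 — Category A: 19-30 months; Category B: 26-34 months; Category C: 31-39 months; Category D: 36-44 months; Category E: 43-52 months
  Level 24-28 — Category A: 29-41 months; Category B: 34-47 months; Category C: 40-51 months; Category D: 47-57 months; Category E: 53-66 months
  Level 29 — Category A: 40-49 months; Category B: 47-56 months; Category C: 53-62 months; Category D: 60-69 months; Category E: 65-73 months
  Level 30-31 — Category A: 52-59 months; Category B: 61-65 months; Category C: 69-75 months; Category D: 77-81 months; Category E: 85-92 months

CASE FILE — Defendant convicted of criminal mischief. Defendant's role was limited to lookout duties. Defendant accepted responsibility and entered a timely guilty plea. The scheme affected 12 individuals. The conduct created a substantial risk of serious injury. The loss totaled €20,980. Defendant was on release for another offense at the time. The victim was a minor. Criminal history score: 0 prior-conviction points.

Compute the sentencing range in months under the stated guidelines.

19-30 months

Base offense level for criminal mischief: 9.
R1 applies (level before this adjustment is 9 < 23, so +2): 9 + 2 = 11.
R2 applies: 11 − 3 = 8.
R3 applies: 8 + 3 = 11.
R4 applies: 11 − 1 = 10.
R5 applies: 10 + 3 = 13.
R6 applies: 13 + 2 = 15.
R7 applies (level before this adjustment is 15 < 21, so +1): 15 + 1 = 16.
Final offense level: 16.
Criminal history: 0 prior points → Category A (0-6).
Level 16 falls in the 11-23 band.
Grid: Level 11-23 × Category A = 19-30 months.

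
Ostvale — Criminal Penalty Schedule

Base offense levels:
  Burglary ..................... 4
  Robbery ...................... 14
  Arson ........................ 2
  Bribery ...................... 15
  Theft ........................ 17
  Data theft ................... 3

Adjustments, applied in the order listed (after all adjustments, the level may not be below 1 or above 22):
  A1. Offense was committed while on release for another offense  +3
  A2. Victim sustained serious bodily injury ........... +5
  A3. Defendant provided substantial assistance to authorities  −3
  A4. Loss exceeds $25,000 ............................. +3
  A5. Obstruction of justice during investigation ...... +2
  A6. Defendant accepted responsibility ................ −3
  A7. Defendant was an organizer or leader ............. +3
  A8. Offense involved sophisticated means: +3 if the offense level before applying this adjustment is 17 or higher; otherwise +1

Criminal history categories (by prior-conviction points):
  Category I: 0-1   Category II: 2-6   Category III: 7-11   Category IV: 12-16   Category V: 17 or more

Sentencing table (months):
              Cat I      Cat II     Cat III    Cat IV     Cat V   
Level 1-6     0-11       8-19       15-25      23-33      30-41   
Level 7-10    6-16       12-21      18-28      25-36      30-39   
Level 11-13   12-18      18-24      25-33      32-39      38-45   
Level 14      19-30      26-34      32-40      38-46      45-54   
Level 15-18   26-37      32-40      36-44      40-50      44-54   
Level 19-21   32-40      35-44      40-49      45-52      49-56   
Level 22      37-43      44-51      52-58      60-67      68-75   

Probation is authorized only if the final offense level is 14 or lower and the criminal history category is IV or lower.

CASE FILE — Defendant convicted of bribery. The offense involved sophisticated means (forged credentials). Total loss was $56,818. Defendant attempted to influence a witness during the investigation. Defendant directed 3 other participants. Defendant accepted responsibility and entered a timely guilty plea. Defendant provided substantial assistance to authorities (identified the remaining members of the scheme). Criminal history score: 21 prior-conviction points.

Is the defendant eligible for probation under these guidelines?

No

Base offense level for bribery: 15.
A2 does not apply.
A3 applies: 15 − 3 = 12.
A4 applies: 12 + 3 = 15.
A5 applies: 15 + 2 = 17.
A6 applies: 17 − 3 = 14.
A7 applies: 14 + 3 = 17.
A8 applies (level before this adjustment is 17 ≥ 17, so +3): 17 + 3 = 20.
Final offense level: 20.
Criminal history: 21 prior points → Category V (17+).
Level 20 falls in the 19-21 band.
Grid: Level 19-21 × Category V = 49-56 months.
Probation check: level 20 > 14 and category V > IV → not eligible.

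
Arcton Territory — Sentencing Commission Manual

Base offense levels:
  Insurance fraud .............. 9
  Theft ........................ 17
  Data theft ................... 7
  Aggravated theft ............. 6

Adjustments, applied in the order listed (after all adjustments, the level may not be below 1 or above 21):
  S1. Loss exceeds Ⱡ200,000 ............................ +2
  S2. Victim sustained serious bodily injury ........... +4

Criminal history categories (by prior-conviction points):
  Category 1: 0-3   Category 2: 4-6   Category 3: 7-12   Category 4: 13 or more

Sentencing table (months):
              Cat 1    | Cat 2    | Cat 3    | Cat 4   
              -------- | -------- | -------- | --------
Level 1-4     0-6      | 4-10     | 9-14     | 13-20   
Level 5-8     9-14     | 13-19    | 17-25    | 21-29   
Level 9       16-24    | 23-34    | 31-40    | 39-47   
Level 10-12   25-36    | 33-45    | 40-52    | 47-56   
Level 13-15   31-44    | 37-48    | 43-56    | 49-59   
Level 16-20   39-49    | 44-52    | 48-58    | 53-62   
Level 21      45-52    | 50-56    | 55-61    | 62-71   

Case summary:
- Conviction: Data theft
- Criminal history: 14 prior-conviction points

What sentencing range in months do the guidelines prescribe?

Base offense level for data theft: 7.
Final offense level: 7.
Criminal history: 14 prior points → Category 4 (13+).
Level 7 falls in the 5-8 band.
Grid: Level 5-8 × Category 4 = 21-29 months.

21-29 months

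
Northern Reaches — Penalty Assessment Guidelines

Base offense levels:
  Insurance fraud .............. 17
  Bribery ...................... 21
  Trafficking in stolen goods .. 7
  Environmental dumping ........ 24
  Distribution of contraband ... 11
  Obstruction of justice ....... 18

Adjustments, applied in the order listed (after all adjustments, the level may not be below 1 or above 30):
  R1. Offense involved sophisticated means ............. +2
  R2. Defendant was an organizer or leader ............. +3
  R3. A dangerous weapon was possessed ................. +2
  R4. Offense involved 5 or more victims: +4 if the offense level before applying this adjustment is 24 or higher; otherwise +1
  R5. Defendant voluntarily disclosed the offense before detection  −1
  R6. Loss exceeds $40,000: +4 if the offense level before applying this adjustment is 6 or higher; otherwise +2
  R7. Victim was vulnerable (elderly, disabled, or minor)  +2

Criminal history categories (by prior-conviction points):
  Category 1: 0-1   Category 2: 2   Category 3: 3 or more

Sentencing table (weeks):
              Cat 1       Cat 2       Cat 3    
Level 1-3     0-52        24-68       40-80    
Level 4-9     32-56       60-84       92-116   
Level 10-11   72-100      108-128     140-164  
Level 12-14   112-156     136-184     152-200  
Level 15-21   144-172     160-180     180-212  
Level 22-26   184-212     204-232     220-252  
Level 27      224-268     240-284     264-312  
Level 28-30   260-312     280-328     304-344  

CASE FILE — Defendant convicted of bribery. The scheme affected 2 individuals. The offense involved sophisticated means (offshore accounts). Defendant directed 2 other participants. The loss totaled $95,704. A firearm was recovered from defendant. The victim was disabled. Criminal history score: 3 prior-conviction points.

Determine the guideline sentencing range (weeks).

Base offense level for bribery: 21.
R1 applies: 21 + 2 = 23.
R2 applies: 23 + 3 = 26.
R3 applies: 26 + 2 = 28.
R4 does not apply.
R5 does not apply.
R6 applies (level before this adjustment is 28 ≥ 6, so +4): 28 + 4 = 32.
R7 applies: 32 + 2 = 34.
Level 34 exceeds the maximum of 30; capped at 30.
Final offense level: 30.
Criminal history: 3 prior points → Category 3 (3+).
Level 30 falls in the 28-30 band.
Grid: Level 28-30 × Category 3 = 304-344 weeks.

304-344 weeks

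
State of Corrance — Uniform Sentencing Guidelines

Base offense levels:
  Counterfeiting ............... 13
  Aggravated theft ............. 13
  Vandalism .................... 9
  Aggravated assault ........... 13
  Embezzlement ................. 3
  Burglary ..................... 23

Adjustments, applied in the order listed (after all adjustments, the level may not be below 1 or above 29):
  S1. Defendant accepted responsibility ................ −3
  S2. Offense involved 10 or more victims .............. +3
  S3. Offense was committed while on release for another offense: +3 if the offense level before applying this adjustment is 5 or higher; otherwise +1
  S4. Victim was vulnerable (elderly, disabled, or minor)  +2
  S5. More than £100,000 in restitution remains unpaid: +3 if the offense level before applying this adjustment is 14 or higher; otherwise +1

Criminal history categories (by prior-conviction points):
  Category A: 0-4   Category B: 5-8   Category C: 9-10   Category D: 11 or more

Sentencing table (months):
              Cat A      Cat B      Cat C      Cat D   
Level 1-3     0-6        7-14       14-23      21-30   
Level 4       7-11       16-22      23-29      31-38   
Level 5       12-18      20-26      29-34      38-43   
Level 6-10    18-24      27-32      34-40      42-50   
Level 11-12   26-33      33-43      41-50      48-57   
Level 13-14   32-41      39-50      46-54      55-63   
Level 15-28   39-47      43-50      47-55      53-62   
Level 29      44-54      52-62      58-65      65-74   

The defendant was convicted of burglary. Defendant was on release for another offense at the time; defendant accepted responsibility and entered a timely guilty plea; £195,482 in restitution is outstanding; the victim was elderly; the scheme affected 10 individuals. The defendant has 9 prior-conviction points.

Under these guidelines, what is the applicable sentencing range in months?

Base offense level for burglary: 23.
S1 applies: 23 − 3 = 20.
S2 applies: 20 + 3 = 23.
S3 applies (level before this adjustment is 23 ≥ 5, so +3): 23 + 3 = 26.
S4 applies: 26 + 2 = 28.
S5 applies (level before this adjustment is 28 ≥ 14, so +3): 28 + 3 = 31.
Level 31 exceeds the maximum of 29; capped at 29.
Final offense level: 29.
Criminal history: 9 prior points → Category C (9-10).
Level 29 falls in the 29 band.
Grid: Level 29 × Category C = 58-65 months.

58-65 months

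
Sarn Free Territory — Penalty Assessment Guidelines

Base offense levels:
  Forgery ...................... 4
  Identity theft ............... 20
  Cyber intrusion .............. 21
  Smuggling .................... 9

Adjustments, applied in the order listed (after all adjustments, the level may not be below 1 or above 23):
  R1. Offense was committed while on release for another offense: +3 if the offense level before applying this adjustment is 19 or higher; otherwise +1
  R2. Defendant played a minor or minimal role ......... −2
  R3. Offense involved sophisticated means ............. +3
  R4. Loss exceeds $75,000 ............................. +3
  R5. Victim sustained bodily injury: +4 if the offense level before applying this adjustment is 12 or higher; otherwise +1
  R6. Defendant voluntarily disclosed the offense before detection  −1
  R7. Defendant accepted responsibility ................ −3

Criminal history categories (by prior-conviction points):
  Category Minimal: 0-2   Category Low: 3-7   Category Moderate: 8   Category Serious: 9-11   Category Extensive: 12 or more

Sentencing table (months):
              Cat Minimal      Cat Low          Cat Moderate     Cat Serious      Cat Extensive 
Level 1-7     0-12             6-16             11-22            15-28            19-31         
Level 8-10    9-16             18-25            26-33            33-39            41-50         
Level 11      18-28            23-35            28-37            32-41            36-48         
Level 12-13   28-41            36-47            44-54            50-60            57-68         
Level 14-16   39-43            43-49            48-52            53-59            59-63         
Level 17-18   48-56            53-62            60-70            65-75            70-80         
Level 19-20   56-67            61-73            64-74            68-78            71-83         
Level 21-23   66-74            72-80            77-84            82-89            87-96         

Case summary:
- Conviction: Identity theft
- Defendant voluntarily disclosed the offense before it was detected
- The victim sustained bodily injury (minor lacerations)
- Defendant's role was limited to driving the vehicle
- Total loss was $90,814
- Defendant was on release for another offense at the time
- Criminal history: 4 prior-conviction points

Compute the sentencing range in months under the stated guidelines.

Base offense level for identity theft: 20.
R1 applies (level before this adjustment is 20 ≥ 19, so +3): 20 + 3 = 23.
R2 applies: 23 − 2 = 21.
R4 applies: 21 + 3 = 24.
R5 applies (level before this adjustment is 24 ≥ 12, so +4): 24 + 4 = 28.
R6 applies: 28 − 1 = 27.
R7 does not apply.
Level 27 exceeds the maximum of 23; capped at 23.
Final offense level: 23.
Criminal history: 4 prior points → Category Low (3-7).
Level 23 falls in the 21-23 band.
Grid: Level 21-23 × Category Low = 72-80 months.

72-80 months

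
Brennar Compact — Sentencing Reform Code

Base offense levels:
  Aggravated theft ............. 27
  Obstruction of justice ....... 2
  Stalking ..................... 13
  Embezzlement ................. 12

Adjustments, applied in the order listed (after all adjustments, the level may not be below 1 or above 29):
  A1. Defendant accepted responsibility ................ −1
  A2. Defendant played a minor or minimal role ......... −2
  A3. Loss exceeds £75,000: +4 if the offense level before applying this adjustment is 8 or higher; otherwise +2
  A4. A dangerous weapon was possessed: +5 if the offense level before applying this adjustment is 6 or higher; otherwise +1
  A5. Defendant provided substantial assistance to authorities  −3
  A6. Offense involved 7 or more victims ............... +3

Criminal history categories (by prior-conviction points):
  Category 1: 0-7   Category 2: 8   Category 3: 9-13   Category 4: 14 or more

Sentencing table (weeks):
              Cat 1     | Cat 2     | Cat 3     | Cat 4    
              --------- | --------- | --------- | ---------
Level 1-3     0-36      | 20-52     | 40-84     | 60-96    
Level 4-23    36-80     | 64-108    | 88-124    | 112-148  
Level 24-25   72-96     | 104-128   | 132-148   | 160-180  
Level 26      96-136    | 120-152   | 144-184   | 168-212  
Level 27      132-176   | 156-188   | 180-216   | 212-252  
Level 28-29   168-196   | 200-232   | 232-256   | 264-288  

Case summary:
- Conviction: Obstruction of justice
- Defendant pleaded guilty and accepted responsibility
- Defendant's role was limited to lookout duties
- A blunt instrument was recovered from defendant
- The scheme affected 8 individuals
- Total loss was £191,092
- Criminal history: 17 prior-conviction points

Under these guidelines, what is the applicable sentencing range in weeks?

112-148 weeks

Base offense level for obstruction of justice: 2.
A1 applies: 2 − 1 = 1.
A2 applies: 1 − 2 = -1.
A3 applies (level before this adjustment is -1 < 8, so +2): -1 + 2 = 1.
A4 applies (level before this adjustment is 1 < 6, so +1): 1 + 1 = 2.
A6 applies: 2 + 3 = 5.
Final offense level: 5.
Criminal history: 17 prior points → Category 4 (14+).
Level 5 falls in the 4-23 band.
Grid: Level 4-23 × Category 4 = 112-148 weeks.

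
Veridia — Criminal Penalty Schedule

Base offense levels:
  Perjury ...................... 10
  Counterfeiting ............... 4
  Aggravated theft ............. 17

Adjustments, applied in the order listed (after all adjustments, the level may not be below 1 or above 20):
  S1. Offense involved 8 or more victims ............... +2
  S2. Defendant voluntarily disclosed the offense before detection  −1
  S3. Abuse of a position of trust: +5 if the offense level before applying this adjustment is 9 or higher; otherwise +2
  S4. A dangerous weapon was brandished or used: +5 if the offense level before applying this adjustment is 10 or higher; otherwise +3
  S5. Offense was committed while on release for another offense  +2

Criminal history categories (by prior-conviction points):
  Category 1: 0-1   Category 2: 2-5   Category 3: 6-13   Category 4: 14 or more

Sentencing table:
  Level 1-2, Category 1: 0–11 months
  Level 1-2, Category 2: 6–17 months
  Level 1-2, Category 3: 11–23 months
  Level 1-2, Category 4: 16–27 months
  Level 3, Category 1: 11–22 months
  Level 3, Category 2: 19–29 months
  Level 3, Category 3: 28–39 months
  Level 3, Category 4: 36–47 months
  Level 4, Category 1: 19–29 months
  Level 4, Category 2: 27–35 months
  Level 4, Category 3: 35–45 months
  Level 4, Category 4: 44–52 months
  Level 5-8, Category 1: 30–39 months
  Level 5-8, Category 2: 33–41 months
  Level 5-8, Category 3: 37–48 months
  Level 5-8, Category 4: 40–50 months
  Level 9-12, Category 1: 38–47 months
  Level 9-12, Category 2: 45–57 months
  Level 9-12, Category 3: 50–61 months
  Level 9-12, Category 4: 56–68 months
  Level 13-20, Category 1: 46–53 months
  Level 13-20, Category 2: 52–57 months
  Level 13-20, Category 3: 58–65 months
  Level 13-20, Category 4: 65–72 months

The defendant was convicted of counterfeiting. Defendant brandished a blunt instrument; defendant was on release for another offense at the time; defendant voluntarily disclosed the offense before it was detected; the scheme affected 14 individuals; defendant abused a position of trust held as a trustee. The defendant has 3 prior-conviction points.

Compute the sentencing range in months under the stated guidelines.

Base offense level for counterfeiting: 4.
S1 applies: 4 + 2 = 6.
S2 applies: 6 − 1 = 5.
S3 applies (level before this adjustment is 5 < 9, so +2): 5 + 2 = 7.
S4 applies (level before this adjustment is 7 < 10, so +3): 7 + 3 = 10.
S5 applies: 10 + 2 = 12.
Final offense level: 12.
Criminal history: 3 prior points → Category 2 (2-5).
Level 12 falls in the 9-12 band.
Grid: Level 9-12 × Category 2 = 45-57 months.

45-57 months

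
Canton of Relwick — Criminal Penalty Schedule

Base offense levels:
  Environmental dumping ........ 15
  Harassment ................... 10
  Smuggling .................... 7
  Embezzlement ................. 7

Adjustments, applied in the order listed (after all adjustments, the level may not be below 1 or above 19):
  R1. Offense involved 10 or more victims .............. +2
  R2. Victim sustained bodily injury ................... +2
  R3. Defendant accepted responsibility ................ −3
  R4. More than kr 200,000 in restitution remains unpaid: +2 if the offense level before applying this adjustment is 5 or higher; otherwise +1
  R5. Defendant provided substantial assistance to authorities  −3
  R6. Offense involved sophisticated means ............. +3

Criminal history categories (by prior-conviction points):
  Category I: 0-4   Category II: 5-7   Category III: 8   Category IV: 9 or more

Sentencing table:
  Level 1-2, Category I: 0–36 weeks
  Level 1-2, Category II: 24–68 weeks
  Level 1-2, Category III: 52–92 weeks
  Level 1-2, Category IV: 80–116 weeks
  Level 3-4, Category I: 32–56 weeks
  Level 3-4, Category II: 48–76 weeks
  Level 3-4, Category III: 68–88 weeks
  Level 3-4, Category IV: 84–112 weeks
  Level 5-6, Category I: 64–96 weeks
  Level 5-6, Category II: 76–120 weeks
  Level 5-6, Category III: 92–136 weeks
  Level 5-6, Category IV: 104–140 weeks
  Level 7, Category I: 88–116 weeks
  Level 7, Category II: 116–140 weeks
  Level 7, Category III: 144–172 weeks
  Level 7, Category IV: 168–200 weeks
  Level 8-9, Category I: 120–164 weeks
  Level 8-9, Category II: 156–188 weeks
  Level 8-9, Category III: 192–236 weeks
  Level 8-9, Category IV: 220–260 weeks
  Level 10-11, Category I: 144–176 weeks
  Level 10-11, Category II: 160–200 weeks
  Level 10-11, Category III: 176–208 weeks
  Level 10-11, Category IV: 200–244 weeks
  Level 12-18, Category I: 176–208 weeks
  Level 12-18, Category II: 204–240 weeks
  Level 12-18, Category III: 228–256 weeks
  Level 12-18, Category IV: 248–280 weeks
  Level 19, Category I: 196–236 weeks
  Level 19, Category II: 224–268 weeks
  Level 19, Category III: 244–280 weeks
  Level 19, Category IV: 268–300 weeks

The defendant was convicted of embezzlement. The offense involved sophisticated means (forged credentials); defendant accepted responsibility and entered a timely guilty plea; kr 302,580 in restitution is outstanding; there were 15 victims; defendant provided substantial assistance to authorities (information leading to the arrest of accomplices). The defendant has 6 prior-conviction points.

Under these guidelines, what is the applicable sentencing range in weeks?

156-188 weeks

Base offense level for embezzlement: 7.
R1 applies: 7 + 2 = 9.
R2 does not apply.
R3 applies: 9 − 3 = 6.
R4 applies (level before this adjustment is 6 ≥ 5, so +2): 6 + 2 = 8.
R5 applies: 8 − 3 = 5.
R6 applies: 5 + 3 = 8.
Final offense level: 8.
Criminal history: 6 prior points → Category II (5-7).
Level 8 falls in the 8-9 band.
Grid: Level 8-9 × Category II = 156-188 weeks.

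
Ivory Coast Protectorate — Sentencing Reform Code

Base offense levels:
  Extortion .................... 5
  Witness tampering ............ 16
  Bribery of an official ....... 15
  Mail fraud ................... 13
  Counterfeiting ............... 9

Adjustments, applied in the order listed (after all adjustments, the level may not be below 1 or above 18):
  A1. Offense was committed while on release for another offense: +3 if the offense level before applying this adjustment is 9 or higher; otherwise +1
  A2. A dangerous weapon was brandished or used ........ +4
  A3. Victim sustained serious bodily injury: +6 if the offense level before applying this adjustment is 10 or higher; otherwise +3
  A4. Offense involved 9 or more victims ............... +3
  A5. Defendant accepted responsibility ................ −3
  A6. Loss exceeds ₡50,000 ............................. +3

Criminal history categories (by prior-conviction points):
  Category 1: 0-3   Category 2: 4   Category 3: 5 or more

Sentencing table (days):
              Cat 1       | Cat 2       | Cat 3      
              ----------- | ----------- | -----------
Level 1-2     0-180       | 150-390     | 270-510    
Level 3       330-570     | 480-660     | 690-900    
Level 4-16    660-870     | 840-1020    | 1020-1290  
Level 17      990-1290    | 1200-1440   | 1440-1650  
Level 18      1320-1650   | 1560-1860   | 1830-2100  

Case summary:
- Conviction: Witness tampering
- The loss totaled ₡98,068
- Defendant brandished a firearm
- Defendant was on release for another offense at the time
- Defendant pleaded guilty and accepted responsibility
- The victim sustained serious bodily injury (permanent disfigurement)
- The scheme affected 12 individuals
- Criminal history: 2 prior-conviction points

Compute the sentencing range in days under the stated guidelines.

Base offense level for witness tampering: 16.
A1 applies (level before this adjustment is 16 ≥ 9, so +3): 16 + 3 = 19.
A2 applies: 19 + 4 = 23.
A3 applies (level before this adjustment is 23 ≥ 10, so +6): 23 + 6 = 29.
A4 applies: 29 + 3 = 32.
A5 applies: 32 − 3 = 29.
A6 applies: 29 + 3 = 32.
Level 32 exceeds the maximum of 18; capped at 18.
Final offense level: 18.
Criminal history: 2 prior points → Category 1 (0-3).
Level 18 falls in the 18 band.
Grid: Level 18 × Category 1 = 1320-1650 days.

1320-1650 days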